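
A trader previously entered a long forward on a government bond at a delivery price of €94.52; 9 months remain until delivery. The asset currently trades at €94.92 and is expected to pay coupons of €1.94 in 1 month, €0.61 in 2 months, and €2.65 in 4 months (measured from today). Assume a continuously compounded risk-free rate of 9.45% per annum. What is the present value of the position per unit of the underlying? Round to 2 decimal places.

€1.77

PV(remaining coupons) I = 1.94·e^(−0.0945·1/12) + 0.61·e^(−0.0945·2/12) + 2.65·e^(−0.0945·4/12) = 5.0931
Current forward F = (S − I)·e^(rT) = (94.92 − 5.0931)·e^(0.0945·9/12) = 89.8269 × 1.073447 = 96.4244
Value (long) = (F − K)·e^(−rT) = (96.4244 − 94.52) × 0.931578 = 1.7741
Value = €1.77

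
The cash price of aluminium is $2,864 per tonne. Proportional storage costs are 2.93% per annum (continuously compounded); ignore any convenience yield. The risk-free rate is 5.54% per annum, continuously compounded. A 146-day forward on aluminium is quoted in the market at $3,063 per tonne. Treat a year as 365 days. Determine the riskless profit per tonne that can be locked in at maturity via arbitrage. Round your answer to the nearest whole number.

Fair forward: F* = S·e^(carry·T), with carry = (r + u) = 0.0554 + 0.0293 = 0.0847
F* = 2864 · e^(0.0847 × 146/365) = 2864 · e^0.033880 = 2864 × 1.034460 = $2962.6934
Market $3063 > fair $2962.6934: forward overpriced → cash-and-carry (buy spot, short the forward).
At maturity, profit = |F_mkt − F*| = |3063 − 2962.6934| = $100 per tonne

$100 per tonne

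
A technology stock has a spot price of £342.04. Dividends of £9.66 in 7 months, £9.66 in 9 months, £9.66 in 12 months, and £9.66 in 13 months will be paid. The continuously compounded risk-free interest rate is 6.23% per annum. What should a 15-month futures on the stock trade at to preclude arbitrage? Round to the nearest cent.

£330.13

PV(dividends) I = 9.66·e^(−0.0623·7/12) + 9.66·e^(−0.0623·9/12) + 9.66·e^(−0.0623·12/12) + 9.66·e^(−0.0623·13/12)
I = 9.3152 + 9.2190 + 9.0765 + 9.0295 = 36.6402
F = (S − I)·e^(rT) = (342.04 − 36.6402) · e^(0.0623·15/12)
= 305.3998 · e^0.077875 = 305.3998 × 1.080988 = £330.13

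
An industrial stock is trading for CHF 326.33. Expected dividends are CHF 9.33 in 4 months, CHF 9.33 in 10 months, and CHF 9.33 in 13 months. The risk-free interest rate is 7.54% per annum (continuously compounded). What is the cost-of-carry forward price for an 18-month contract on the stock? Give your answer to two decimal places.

CHF 335.78

PV(dividends) I = 9.33·e^(−0.0754·4/12) + 9.33·e^(−0.0754·10/12) + 9.33·e^(−0.0754·13/12)
I = 9.0984 + 8.7618 + 8.5982 = 26.4584
F = (S − I)·e^(rT) = (326.33 − 26.4584) · e^(0.0754·18/12)
= 299.8716 · e^0.113100 = 299.8716 × 1.119744 = CHF 335.78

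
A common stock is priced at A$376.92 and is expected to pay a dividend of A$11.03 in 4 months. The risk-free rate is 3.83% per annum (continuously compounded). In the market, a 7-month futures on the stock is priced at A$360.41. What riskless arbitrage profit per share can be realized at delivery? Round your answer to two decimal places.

PV(dividends) I = 11.03·e^(−0.0383·4/12) = 10.8901
Fair futures F* = (S − I)·e^(rT) = (376.92 − 10.8901)·e^0.022342 = 366.0299 × 1.022593 = 374.2996
Market A$360.41 < fair 374.2996: forward underpriced → reverse cash-and-carry (short the stock, invest proceeds at r, pay the dividends, go long the forward).
Profit at T = |F_mkt − F*| = |360.41 − 374.2996| = A$13.89 per share

A$13.89 per share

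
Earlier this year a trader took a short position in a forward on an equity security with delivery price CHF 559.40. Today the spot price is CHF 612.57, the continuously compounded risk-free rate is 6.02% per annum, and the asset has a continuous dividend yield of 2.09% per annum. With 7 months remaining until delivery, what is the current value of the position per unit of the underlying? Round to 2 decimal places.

Current fair forward for the remaining 7 months: F = S·e^((r − q)·T), (r − q) = 0.0602 − 0.0209 = 0.0393
F = 612.57 · e^(0.0393 × 7/12) = 612.57 × 1.023190 = 626.7755
Value of long forward = (F − K)·e^(−rT) = (626.7755 − 559.40) · e^(−0.0602·7/12)
= 67.3755 × 0.965493 = 65.05
Short position value = −(long value) = -CHF 65.05

-CHF 65.05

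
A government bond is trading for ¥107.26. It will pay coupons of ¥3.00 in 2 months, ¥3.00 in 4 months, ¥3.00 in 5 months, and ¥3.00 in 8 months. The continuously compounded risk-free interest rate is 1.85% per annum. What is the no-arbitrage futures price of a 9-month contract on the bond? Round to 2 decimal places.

¥96.68

PV(coupons) I = 3.00·e^(−0.0185·2/12) + 3.00·e^(−0.0185·4/12) + 3.00·e^(−0.0185·5/12) + 3.00·e^(−0.0185·8/12)
I = 2.9908 + 2.9816 + 2.9770 + 2.9632 = 11.9126
F = (S − I)·e^(rT) = (107.26 − 11.9126) · e^(0.0185·9/12)
= 95.3474 · e^0.013875 = 95.3474 × 1.013972 = ¥96.68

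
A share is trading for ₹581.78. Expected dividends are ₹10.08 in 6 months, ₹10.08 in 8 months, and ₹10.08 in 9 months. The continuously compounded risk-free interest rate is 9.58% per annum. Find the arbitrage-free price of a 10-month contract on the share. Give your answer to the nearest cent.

PV(dividends) I = 10.08·e^(−0.0958·6/12) + 10.08·e^(−0.0958·8/12) + 10.08·e^(−0.0958·9/12)
I = 9.6085 + 9.4564 + 9.3812 = 28.4461
F = (S − I)·e^(rT) = (581.78 − 28.4461) · e^(0.0958·10/12)
= 553.3339 · e^0.079833 = 553.3339 × 1.083106 = ₹599.32

₹599.32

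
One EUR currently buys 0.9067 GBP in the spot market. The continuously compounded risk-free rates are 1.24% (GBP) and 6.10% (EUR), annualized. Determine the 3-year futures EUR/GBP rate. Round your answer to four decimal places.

0.7837

F = S·e^((r_GBP − r_EUR)T) = 0.9067 · e^((0.0124 − 0.0610) × 3)
= 0.9067 · e^-0.145800 = 0.9067 × 0.864331
F = 0.7837 GBP per EUR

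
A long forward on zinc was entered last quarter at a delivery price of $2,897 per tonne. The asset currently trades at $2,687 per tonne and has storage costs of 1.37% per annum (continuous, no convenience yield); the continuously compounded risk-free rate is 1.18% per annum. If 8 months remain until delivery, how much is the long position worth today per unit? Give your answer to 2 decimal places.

Current fair forward for the remaining 8 months: F = S·e^((r + u)·T), (r + u) = 0.0118 + 0.0137 = 0.0255
F = 2687 · e^(0.0255 × 8/12) = 2687 × 1.01714532 = 2733.0695
Value of long forward = (F − K)·e^(−rT) = (2733.0695 − 2897) · e^(−0.0118·8/12)
= -163.9305 × 0.99216419 = -162.65

-$162.65 per tonne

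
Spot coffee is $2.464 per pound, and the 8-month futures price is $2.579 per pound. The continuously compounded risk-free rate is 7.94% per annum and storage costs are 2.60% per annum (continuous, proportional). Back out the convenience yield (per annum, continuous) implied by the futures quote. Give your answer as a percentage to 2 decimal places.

3.70%

F = S·e^((r+u−y)T) ⇒ (r+u−y) = ln(F/S)/T
ln(2.579/2.464) = 0.045616; /T ⇒ 0.068424
y = r + u − ln(F/S)/T = 0.0794 + 0.0260 − 0.068424 = 0.036976
y = 3.70%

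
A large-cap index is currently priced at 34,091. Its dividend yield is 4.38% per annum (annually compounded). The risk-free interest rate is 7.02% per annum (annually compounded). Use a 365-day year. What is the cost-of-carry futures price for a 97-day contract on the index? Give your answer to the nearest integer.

F = S · (1+r)^T / (1+q)^T
= 34091 × 1.018194 / 1.011457 = 34091 × 1.006661
F = 34,318

34,318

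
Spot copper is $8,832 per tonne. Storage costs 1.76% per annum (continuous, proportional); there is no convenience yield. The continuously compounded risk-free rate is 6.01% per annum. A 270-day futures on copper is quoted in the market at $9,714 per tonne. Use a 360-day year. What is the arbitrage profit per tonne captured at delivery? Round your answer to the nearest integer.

$352 per tonne

Fair futures: F* = S·e^(carry·T), with carry = (r + u) = 0.0601 + 0.0176 = 0.0777
F* = 8832 · e^(0.0777 × 270/360) = 8832 · e^0.058275 = 8832 × 1.060006 = $9361.9730
Market $9714 > fair $9361.9730: forward overpriced → cash-and-carry (buy spot, short the forward).
At maturity, profit = |F_mkt − F*| = |9714 − 9361.9730| = $352 per tonne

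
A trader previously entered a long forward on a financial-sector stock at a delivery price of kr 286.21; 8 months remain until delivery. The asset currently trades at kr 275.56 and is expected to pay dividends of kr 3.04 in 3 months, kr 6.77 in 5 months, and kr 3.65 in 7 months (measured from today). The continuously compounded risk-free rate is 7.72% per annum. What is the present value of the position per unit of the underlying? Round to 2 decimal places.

-kr 9.32

PV(remaining dividends) I = 3.04·e^(−0.0772·3/12) + 6.77·e^(−0.0772·5/12) + 3.65·e^(−0.0772·7/12) = 13.0269
Current forward F = (S − I)·e^(rT) = (275.56 − 13.0269)·e^(0.0772·8/12) = 262.5331 × 1.052814 = 276.3985
Value (long) = (F − K)·e^(−rT) = (276.3985 − 286.21) × 0.949835 = -9.3193
Value = -kr 9.32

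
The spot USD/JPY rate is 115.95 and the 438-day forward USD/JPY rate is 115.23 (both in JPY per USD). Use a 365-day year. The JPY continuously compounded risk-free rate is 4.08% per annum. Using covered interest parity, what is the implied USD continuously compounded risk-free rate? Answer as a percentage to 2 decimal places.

F = S·e^((r_JPY − r_USD)T) ⇒ r_USD = r_JPY − ln(F/S)/T
ln(115.23/115.95) = -0.006229; /(438/365) = -0.005191
r_USD = 0.0408 + 0.005191 = 0.045991
r_USD = 4.60%

4.60%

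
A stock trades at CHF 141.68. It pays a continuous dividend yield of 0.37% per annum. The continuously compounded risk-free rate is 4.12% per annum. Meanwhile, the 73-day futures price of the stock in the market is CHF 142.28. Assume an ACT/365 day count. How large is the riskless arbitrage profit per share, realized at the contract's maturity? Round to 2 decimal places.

Fair futures: F* = S·e^(carry·T), with carry = (r − q) = 0.0412 − 0.0037 = 0.0375
F* = 141.68 · e^(0.0375 × 73/365) = 141.68 · e^0.007500 = 141.68 × 1.007528 = CHF 142.7466
Market CHF 142.28 < fair CHF 142.7466: forward underpriced → reverse cash-and-carry (short spot, go long the forward).
At maturity, profit = |F_mkt − F*| = |142.28 − 142.7466| = CHF 0.47 per share

CHF 0.47 per share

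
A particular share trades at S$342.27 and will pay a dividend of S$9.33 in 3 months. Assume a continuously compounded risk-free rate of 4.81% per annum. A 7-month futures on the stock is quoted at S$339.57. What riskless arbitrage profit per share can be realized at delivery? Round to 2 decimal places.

S$2.96 per share

PV(dividends) I = 9.33·e^(−0.0481·3/12) = 9.2185
Fair futures F* = (S − I)·e^(rT) = (342.27 − 9.2185)·e^0.028058 = 333.0515 × 1.028455 = 342.5285
Market S$339.57 < fair 342.5285: forward underpriced → reverse cash-and-carry (short the stock, invest proceeds at r, pay the dividends, go long the forward).
Profit at T = |F_mkt − F*| = |339.57 − 342.5285| = S$2.96 per share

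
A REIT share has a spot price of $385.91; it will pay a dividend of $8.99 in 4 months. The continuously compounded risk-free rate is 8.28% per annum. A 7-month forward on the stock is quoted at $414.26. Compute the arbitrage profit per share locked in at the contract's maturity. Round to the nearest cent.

PV(dividends) I = 8.99·e^(−0.0828·4/12) = 8.7453
Fair forward F* = (S − I)·e^(rT) = (385.91 − 8.7453)·e^0.048300 = 377.1647 × 1.049485 = 395.8287
Market $414.26 > fair 395.8287: forward overpriced → cash-and-carry (borrow at r, buy the stock and collect the dividends, short the forward).
Profit at T = |F_mkt − F*| = |414.26 − 395.8287| = $18.43 per share

$18.43 per share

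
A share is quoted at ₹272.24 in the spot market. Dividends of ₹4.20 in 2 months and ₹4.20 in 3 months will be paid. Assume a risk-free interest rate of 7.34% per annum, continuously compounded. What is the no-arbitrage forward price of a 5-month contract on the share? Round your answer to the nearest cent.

₹272.17

PV(dividends) I = 4.20·e^(−0.0734·2/12) + 4.20·e^(−0.0734·3/12)
I = 4.1489 + 4.1236 = 8.2725
F = (S − I)·e^(rT) = (272.24 − 8.2725) · e^(0.0734·5/12)
= 263.9675 · e^0.030583 = 263.9675 × 1.031055 = ₹272.17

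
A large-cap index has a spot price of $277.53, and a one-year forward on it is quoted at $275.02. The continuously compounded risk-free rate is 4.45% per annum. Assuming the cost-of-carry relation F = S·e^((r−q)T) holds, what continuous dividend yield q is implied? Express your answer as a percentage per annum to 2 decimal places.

5.36%

From F = S·e^((r−q)T): (r − q) = ln(F/S)/T
ln(275.02/277.53) = ln(0.990956) = -0.009085
(r − q) = -0.009085 / (12/12) = -0.009085
q = r − ln(F/S)/T = 0.0445 + 0.009085 = 0.053585
q = 5.36%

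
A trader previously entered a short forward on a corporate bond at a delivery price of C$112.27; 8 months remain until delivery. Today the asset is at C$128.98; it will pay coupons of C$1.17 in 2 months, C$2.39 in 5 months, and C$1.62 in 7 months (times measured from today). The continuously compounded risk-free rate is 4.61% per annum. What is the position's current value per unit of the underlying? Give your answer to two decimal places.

-C$15.03

PV(remaining coupons) I = 1.17·e^(−0.0461·2/12) + 2.39·e^(−0.0461·5/12) + 1.62·e^(−0.0461·7/12) = 5.0826
Current forward F = (S − I)·e^(rT) = (128.98 − 5.0826)·e^(0.0461·8/12) = 123.8974 × 1.031210 = 127.7642
Value (long) = (F − K)·e^(−rT) = (127.7642 − 112.27) × 0.969734 = 15.0253
Short position value = −(long value) = -C$15.03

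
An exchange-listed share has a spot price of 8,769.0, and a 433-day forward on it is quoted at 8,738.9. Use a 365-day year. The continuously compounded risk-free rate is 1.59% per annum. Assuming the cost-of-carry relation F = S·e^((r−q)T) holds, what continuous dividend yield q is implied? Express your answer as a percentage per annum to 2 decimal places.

From F = S·e^((r−q)T): (r − q) = ln(F/S)/T
ln(8738.9/8769.0) = ln(0.996567) = -0.003439
(r − q) = -0.003439 / (433/365) = -0.002899
q = r − ln(F/S)/T = 0.0159 + 0.002899 = 0.018799
q = 1.88%

1.88%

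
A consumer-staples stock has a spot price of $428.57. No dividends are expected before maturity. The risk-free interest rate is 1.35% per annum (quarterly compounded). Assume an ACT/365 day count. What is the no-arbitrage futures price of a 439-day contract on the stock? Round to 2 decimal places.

F = S · (1+r/4)^(4T)
= 428.57 × 1.016342
F = $435.57

$435.57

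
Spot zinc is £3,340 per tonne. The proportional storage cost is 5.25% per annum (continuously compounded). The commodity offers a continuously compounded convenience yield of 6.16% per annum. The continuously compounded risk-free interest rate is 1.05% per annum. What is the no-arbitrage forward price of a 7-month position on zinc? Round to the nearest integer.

£3,343 per tonne

Net carry = r + u − y = 0.0105 + 0.0525 − 0.0616 = 0.0014
F = S·e^((r+u−y)T) = 3340 · e^(0.0014 × 7/12) = 3340 · e^0.000817
= 3340 × 1.000817 = £3,343 per tonne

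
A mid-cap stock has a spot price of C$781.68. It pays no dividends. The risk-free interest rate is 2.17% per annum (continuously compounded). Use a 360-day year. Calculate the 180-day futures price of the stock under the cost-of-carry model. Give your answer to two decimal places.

F = S·e^(rT) = 781.68 · e^(0.0217 × 180/360)
= 781.68 · e^0.010850 = 781.68 × 1.010909
F = C$790.21

C$790.21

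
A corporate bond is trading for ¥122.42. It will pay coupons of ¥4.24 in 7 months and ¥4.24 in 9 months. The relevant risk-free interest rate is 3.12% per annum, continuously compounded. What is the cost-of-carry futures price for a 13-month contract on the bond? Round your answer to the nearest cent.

¥118.04

PV(coupons) I = 4.24·e^(−0.0312·7/12) + 4.24·e^(−0.0312·9/12)
I = 4.1635 + 4.1419 = 8.3054
F = (S − I)·e^(rT) = (122.42 − 8.3054) · e^(0.0312·13/12)
= 114.1146 · e^0.033800 = 114.1146 × 1.034378 = ¥118.04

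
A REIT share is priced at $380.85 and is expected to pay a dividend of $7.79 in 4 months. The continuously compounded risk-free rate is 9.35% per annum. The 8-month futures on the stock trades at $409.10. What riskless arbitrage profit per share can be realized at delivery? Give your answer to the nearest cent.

$11.79 per share

PV(dividends) I = 7.79·e^(−0.0935·4/12) = 7.5510
Fair futures F* = (S − I)·e^(rT) = (380.85 − 7.5510)·e^0.062333 = 373.2990 × 1.064317 = 397.3085
Market $409.10 > fair 397.3085: forward overpriced → cash-and-carry (borrow at r, buy the stock and collect the dividends, short the forward).
Profit at T = |F_mkt − F*| = |409.10 − 397.3085| = $11.79 per share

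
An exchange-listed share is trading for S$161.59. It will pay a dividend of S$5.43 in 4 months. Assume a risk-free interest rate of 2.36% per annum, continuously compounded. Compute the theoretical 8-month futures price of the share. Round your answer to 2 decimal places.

S$158.68

PV(dividends) I = 5.43·e^(−0.0236·4/12)
I = 5.3875
F = (S − I)·e^(rT) = (161.59 − 5.3875) · e^(0.0236·8/12)
= 156.2025 · e^0.015733 = 156.2025 × 1.015857 = S$158.68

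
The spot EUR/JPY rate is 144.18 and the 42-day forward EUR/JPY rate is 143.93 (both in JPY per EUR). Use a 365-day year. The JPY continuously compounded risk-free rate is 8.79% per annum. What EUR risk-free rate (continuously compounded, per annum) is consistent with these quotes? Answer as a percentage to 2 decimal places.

10.30%

F = S·e^((r_JPY − r_EUR)T) ⇒ r_EUR = r_JPY − ln(F/S)/T
ln(143.93/144.18) = -0.001735; /(42/365) = -0.015078
r_EUR = 0.0879 + 0.015078 = 0.102978
r_EUR = 10.30%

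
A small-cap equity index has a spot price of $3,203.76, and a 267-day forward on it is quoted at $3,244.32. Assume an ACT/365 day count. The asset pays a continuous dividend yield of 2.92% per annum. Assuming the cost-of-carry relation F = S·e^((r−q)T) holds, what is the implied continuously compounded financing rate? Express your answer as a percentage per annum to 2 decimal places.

From F = S·e^((r−q)T): (r − q) = ln(F/S)/T
ln(3244.32/3203.76) = ln(1.012660) = 0.012581
(r − q) = 0.012581 / (267/365) = 0.017199
r = ln(F/S)/T + q = 0.017199 + 0.0292 = 0.046399
r = 4.64%

4.64%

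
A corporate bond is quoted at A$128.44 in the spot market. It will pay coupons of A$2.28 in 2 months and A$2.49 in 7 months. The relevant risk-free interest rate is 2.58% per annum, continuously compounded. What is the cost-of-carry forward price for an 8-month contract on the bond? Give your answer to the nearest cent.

A$125.86

PV(coupons) I = 2.28·e^(−0.0258·2/12) + 2.49·e^(−0.0258·7/12)
I = 2.2702 + 2.4528 = 4.7230
F = (S − I)·e^(rT) = (128.44 − 4.7230) · e^(0.0258·8/12)
= 123.7170 · e^0.017200 = 123.7170 × 1.017349 = A$125.86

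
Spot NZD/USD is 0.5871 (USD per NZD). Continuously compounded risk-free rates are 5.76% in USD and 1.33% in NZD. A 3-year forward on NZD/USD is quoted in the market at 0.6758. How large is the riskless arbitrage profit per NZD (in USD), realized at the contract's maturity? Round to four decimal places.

0.0053 per NZD (in USD)

Fair forward: F* = S·e^(carry·T), with carry = (r_USD − r_NZD) = 0.0576 − 0.0133 = 0.0443
F* = 0.5871 · e^(0.0443 × 3) = 0.5871 · e^0.132900 = 0.5871 × 1.142136 = 0.6705
Market 0.6758 > fair 0.6705: forward overpriced → cash-and-carry (buy spot, short the forward).
At maturity, profit = |F_mkt − F*| = |0.6758 − 0.6705| = 0.0053 per NZD (in USD)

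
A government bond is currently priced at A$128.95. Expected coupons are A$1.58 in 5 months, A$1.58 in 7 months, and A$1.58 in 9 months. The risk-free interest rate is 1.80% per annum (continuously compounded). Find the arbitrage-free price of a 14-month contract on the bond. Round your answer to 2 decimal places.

A$126.90

PV(coupons) I = 1.58·e^(−0.0180·5/12) + 1.58·e^(−0.0180·7/12) + 1.58·e^(−0.0180·9/12)
I = 1.5682 + 1.5635 + 1.5588 = 4.6905
F = (S − I)·e^(rT) = (128.95 − 4.6905) · e^(0.0180·14/12)
= 124.2595 · e^0.021000 = 124.2595 × 1.021222 = A$126.90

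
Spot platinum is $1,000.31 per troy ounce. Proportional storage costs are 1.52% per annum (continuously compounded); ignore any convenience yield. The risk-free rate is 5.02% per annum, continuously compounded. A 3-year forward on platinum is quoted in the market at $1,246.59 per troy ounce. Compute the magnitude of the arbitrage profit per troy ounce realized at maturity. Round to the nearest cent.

$29.44 per troy ounce

Fair forward: F* = S·e^(carry·T), with carry = (r + u) = 0.0502 + 0.0152 = 0.0654
F* = 1000.31 · e^(0.0654 × 3) = 1000.31 · e^0.19620000 = 1000.31 × 1.21677024 = $1217.1474
Market $1246.59 > fair $1217.1474: forward overpriced → cash-and-carry (buy spot, short the forward).
At maturity, profit = |F_mkt − F*| = |1246.59 − 1217.1474| = $29.44 per troy ounce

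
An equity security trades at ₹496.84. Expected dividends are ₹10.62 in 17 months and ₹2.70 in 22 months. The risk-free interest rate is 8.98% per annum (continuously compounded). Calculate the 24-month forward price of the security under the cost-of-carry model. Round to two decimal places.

PV(dividends) I = 10.62·e^(−0.0898·17/12) + 2.70·e^(−0.0898·22/12)
I = 9.3514 + 2.2902 = 11.6416
F = (S − I)·e^(rT) = (496.84 − 11.6416) · e^(0.0898·24/12)
= 485.1984 · e^0.179600 = 485.1984 × 1.196739 = ₹580.66

₹580.66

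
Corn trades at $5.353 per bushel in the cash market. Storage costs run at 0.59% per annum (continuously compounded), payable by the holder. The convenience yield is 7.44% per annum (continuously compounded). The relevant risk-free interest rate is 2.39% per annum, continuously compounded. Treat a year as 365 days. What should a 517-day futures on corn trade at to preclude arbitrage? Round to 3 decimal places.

Net carry = r + u − y = 0.0239 + 0.0059 − 0.0744 = -0.0446
F = S·e^((r+u−y)T) = 5.353 · e^(-0.0446 × 517/365) = 5.353 · e^-0.063173
= 5.353 × 0.938781 = $5.025 per bushel

$5.025 per bushel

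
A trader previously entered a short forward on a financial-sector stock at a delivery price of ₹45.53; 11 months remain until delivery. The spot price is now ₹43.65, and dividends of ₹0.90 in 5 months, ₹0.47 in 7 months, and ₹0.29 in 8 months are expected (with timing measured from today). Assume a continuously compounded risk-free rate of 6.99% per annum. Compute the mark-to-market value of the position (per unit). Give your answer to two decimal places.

PV(remaining dividends) I = 0.90·e^(−0.0699·5/12) + 0.47·e^(−0.0699·7/12) + 0.29·e^(−0.0699·8/12) = 1.6022
Current forward F = (S − I)·e^(rT) = (43.65 − 1.6022)·e^(0.0699·11/12) = 42.0478 × 1.066172 = 44.8302
Value (long) = (F − K)·e^(−rT) = (44.8302 − 45.53) × 0.937935 = -0.6564
Short position value = −(long value) = ₹0.66

₹0.66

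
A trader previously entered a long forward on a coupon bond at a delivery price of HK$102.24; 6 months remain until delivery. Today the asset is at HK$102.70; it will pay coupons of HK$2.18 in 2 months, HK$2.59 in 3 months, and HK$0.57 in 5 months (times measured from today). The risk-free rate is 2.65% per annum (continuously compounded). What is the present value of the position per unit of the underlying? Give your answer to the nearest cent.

PV(remaining coupons) I = 2.18·e^(−0.0265·2/12) + 2.59·e^(−0.0265·3/12) + 0.57·e^(−0.0265·5/12) = 5.3070
Current forward F = (S − I)·e^(rT) = (102.70 − 5.3070)·e^(0.0265·6/12) = 97.3930 × 1.013338 = 98.6920
Value (long) = (F − K)·e^(−rT) = (98.6920 − 102.24) × 0.986837 = -3.5013
Value = -HK$3.50

-HK$3.50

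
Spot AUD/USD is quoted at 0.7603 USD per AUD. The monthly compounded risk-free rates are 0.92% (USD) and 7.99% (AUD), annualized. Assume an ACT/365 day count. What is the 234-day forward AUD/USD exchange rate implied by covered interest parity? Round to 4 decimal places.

0.7267

By covered interest parity, F = S · (1+r_USD/12)^(12T) / (1+r_AUD/12)^(12T)
= 0.7603 × 1.005913 / 1.052379 = 0.7603 × 0.955847
F = 0.7267 USD per AUD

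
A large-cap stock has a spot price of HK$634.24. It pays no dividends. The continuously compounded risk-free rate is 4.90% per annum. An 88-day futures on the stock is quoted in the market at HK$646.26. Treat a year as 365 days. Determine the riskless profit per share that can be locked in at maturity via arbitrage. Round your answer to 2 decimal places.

Fair futures: F* = S·e^(carry·T), with carry = r = 0.0490
F* = 634.24 · e^(0.0490 × 88/365) = 634.24 · e^0.011814 = 634.24 × 1.011884 = HK$641.7773
Market HK$646.26 > fair HK$641.7773: forward overpriced → cash-and-carry (buy spot, short the forward).
At maturity, profit = |F_mkt − F*| = |646.26 − 641.7773| = HK$4.48 per share

HK$4.48 per share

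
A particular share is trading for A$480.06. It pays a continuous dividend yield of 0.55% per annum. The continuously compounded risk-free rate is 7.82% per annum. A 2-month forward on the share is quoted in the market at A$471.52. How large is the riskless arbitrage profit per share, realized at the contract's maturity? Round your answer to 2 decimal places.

Fair forward: F* = S·e^(carry·T), with carry = (r − q) = 0.0782 − 0.0055 = 0.0727
F* = 480.06 · e^(0.0727 × 2/12) = 480.06 · e^0.012117 = 480.06 × 1.012191 = A$485.9124
Market A$471.52 < fair A$485.9124: forward underpriced → reverse cash-and-carry (short spot, go long the forward).
At maturity, profit = |F_mkt − F*| = |471.52 − 485.9124| = A$14.39 per share

A$14.39 per share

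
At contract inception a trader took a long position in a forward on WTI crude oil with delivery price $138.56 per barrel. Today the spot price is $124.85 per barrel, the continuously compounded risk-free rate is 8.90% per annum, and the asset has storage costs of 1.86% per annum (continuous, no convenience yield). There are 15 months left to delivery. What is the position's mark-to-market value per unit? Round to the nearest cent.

Current fair forward for the remaining 15 months: F = S·e^((r + u)·T), (r + u) = 0.0890 + 0.0186 = 0.1076
F = 124.85 · e^(0.1076 × 15/12) = 124.85 × 1.143965 = 142.8240
Value of long forward = (F − K)·e^(−rT) = (142.8240 − 138.56) · e^(−0.0890·15/12)
= 4.2640 × 0.894715 = 3.82

$3.82 per barrel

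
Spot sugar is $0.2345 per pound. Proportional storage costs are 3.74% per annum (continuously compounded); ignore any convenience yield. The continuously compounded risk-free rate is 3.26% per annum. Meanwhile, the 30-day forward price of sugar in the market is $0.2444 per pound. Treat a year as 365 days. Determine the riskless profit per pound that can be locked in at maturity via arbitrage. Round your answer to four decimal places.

Fair forward: F* = S·e^(carry·T), with carry = (r + u) = 0.0326 + 0.0374 = 0.0700
F* = 0.2345 · e^(0.0700 × 30/365) = 0.2345 · e^0.005753 = 0.2345 × 1.005770 = $0.2359
Market $0.2444 > fair $0.2359: forward overpriced → cash-and-carry (buy spot, short the forward).
At maturity, profit = |F_mkt − F*| = |0.2444 − 0.2359| = $0.0085 per pound

$0.0085 per pound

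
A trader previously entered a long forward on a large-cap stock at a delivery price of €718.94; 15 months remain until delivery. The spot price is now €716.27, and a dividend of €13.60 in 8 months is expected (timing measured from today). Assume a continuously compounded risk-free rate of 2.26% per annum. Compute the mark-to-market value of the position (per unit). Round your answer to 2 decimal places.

€3.96

PV(remaining dividends) I = 13.60·e^(−0.0226·8/12) = 13.3966
Current forward F = (S − I)·e^(rT) = (716.27 − 13.3966)·e^(0.0226·15/12) = 702.8734 × 1.028653 = 723.0128
Value (long) = (F − K)·e^(−rT) = (723.0128 − 718.94) × 0.972145 = 3.9594
Value = €3.96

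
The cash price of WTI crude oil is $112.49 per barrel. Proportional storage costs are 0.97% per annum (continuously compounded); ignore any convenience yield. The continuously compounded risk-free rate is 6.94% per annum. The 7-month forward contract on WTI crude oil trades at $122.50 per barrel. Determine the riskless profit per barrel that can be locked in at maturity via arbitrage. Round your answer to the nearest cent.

Fair forward: F* = S·e^(carry·T), with carry = (r + u) = 0.0694 + 0.0097 = 0.0791
F* = 112.49 · e^(0.0791 × 7/12) = 112.49 · e^0.046142 = 112.49 × 1.047223 = $117.8021
Market $122.50 > fair $117.8021: forward overpriced → cash-and-carry (buy spot, short the forward).
At maturity, profit = |F_mkt − F*| = |122.50 − 117.8021| = $4.70 per barrel

$4.70 per barrel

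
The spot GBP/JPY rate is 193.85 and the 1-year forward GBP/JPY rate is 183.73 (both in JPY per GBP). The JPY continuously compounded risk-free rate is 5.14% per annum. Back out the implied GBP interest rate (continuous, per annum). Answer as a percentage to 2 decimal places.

F = S·e^((r_JPY − r_GBP)T) ⇒ r_GBP = r_JPY − ln(F/S)/T
ln(183.73/193.85) = -0.053617; /(1) = -0.053617
r_GBP = 0.0514 + 0.053617 = 0.105017
r_GBP = 10.50%

10.50%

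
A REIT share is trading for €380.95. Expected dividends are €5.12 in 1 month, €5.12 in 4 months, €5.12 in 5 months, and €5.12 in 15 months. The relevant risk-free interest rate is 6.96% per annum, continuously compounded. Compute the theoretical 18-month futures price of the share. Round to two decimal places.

€400.94

PV(dividends) I = 5.12·e^(−0.0696·1/12) + 5.12·e^(−0.0696·4/12) + 5.12·e^(−0.0696·5/12) + 5.12·e^(−0.0696·15/12)
I = 5.0904 + 5.0026 + 4.9737 + 4.6934 = 19.7601
F = (S − I)·e^(rT) = (380.95 − 19.7601) · e^(0.0696·18/12)
= 361.1899 · e^0.104400 = 361.1899 × 1.110044 = €400.94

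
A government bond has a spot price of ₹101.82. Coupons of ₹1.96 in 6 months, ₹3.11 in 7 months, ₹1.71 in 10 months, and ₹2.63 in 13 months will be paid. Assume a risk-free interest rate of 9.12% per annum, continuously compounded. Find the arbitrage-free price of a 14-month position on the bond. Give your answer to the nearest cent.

₹103.48

PV(coupons) I = 1.96·e^(−0.0912·6/12) + 3.11·e^(−0.0912·7/12) + 1.71·e^(−0.0912·10/12) + 2.63·e^(−0.0912·13/12)
I = 1.8726 + 2.9489 + 1.5849 + 2.3826 = 8.7890
F = (S − I)·e^(rT) = (101.82 − 8.7890) · e^(0.0912·14/12)
= 93.0310 · e^0.106400 = 93.0310 × 1.112267 = ₹103.48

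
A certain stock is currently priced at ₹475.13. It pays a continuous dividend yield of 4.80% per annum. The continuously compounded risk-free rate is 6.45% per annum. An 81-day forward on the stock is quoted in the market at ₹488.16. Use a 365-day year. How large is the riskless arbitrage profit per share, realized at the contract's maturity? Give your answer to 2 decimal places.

Fair forward: F* = S·e^(carry·T), with carry = (r − q) = 0.0645 − 0.0480 = 0.0165
F* = 475.13 · e^(0.0165 × 81/365) = 475.13 · e^0.003662 = 475.13 × 1.003669 = ₹476.8733
Market ₹488.16 > fair ₹476.8733: forward overpriced → cash-and-carry (buy spot, short the forward).
At maturity, profit = |F_mkt − F*| = |488.16 − 476.8733| = ₹11.29 per share

₹11.29 per share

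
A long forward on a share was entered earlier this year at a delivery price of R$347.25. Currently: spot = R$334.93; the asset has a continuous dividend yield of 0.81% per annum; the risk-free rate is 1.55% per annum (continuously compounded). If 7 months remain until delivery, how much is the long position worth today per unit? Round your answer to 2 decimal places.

Current fair forward for the remaining 7 months: F = S·e^((r − q)·T), (r − q) = 0.0155 − 0.0081 = 0.0074
F = 334.93 · e^(0.0074 × 7/12) = 334.93 × 1.004326 = 336.3789
Value of long forward = (F − K)·e^(−rT) = (336.3789 − 347.25) · e^(−0.0155·7/12)
= -10.8711 × 0.990999 = -10.77

-R$10.77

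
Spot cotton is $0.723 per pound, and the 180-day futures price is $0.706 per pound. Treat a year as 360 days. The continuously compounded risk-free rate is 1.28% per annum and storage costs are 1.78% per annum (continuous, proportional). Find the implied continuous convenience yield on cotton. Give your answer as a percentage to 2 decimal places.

F = S·e^((r+u−y)T) ⇒ (r+u−y) = ln(F/S)/T
ln(0.706/0.723) = -0.023794; /T ⇒ -0.047588
y = r + u − ln(F/S)/T = 0.0128 + 0.0178 + 0.047588 = 0.078188
y = 7.82%

7.82%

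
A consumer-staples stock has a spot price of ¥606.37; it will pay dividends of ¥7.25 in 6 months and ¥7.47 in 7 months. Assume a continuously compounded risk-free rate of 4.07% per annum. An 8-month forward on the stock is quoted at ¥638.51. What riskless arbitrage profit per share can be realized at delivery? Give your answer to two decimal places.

PV(dividends) I = 7.25·e^(−0.0407·6/12) + 7.47·e^(−0.0407·7/12) = 14.3987
Fair forward F* = (S − I)·e^(rT) = (606.37 − 14.3987)·e^0.027133 = 591.9713 × 1.027504 = 608.2529
Market ¥638.51 > fair 608.2529: forward overpriced → cash-and-carry (borrow at r, buy the stock and collect the dividends, short the forward).
Profit at T = |F_mkt − F*| = |638.51 − 608.2529| = ¥30.26 per share

¥30.26 per share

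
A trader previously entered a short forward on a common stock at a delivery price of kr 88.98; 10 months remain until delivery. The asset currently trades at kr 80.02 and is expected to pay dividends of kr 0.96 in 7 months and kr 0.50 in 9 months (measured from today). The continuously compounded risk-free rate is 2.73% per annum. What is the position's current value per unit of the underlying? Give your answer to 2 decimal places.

PV(remaining dividends) I = 0.96·e^(−0.0273·7/12) + 0.50·e^(−0.0273·9/12) = 1.4347
Current forward F = (S − I)·e^(rT) = (80.02 − 1.4347)·e^(0.0273·10/12) = 78.5853 × 1.023011 = 80.3936
Value (long) = (F − K)·e^(−rT) = (80.3936 − 88.98) × 0.977507 = -8.3933
Short position value = −(long value) = kr 8.39

kr 8.39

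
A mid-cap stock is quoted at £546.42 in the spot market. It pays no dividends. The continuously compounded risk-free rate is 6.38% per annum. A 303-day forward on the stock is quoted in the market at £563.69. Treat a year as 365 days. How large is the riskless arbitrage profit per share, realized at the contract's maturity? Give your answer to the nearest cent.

£12.45 per share

Fair forward: F* = S·e^(carry·T), with carry = r = 0.0638
F* = 546.42 · e^(0.0638 × 303/365) = 546.42 · e^0.052963 = 546.42 × 1.054391 = £576.1403
Market £563.69 < fair £576.1403: forward underpriced → reverse cash-and-carry (short spot, go long the forward).
At maturity, profit = |F_mkt − F*| = |563.69 − 576.1403| = £12.45 per share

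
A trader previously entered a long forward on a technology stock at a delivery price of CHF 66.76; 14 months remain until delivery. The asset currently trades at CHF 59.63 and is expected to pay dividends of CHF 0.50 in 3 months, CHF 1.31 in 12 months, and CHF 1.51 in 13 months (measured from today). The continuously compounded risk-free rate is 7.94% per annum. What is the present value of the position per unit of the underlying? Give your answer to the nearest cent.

PV(remaining dividends) I = 0.50·e^(−0.0794·3/12) + 1.31·e^(−0.0794·12/12) + 1.51·e^(−0.0794·13/12) = 3.0857
Current forward F = (S − I)·e^(rT) = (59.63 − 3.0857)·e^(0.0794·14/12) = 56.5443 × 1.097059 = 62.0324
Value (long) = (F − K)·e^(−rT) = (62.0324 − 66.76) × 0.911528 = -4.3093
Value = -CHF 4.31

-CHF 4.31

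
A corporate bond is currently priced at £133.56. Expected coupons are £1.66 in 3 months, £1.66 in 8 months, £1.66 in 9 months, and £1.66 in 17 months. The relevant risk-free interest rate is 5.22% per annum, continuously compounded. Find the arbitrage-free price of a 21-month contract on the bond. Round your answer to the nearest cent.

£139.35

PV(coupons) I = 1.66·e^(−0.0522·3/12) + 1.66·e^(−0.0522·8/12) + 1.66·e^(−0.0522·9/12) + 1.66·e^(−0.0522·17/12)
I = 1.6385 + 1.6032 + 1.5963 + 1.5417 = 6.3797
F = (S − I)·e^(rT) = (133.56 − 6.3797) · e^(0.0522·21/12)
= 127.1803 · e^0.091350 = 127.1803 × 1.095652 = £139.35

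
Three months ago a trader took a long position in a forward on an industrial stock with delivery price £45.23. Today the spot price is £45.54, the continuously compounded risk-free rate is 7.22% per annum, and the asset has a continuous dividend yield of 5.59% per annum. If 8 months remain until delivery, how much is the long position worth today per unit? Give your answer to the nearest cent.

Current fair forward for the remaining 8 months: F = S·e^((r − q)·T), (r − q) = 0.0722 − 0.0559 = 0.0163
F = 45.54 · e^(0.0163 × 8/12) = 45.54 × 1.010926 = 46.0376
Value of long forward = (F − K)·e^(−rT) = (46.0376 − 45.23) · e^(−0.0722·8/12)
= 0.8076 × 0.953007 = 0.77

£0.77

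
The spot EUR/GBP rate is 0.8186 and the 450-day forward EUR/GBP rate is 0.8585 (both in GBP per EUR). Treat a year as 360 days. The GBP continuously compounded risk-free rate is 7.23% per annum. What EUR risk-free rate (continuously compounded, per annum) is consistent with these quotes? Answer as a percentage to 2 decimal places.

F = S·e^((r_GBP − r_EUR)T) ⇒ r_EUR = r_GBP − ln(F/S)/T
ln(0.8585/0.8186) = 0.047591; /(450/360) = 0.038073
r_EUR = 0.0723 − 0.038073 = 0.034227
r_EUR = 3.42%

3.42%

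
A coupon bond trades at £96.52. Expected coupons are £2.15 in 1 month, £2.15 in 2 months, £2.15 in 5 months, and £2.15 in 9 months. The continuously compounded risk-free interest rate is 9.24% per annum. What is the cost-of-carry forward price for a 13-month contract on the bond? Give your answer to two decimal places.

PV(coupons) I = 2.15·e^(−0.0924·1/12) + 2.15·e^(−0.0924·2/12) + 2.15·e^(−0.0924·5/12) + 2.15·e^(−0.0924·9/12)
I = 2.1335 + 2.1171 + 2.0688 + 2.0061 = 8.3255
F = (S − I)·e^(rT) = (96.52 − 8.3255) · e^(0.0924·13/12)
= 88.1945 · e^0.100100 = 88.1945 × 1.105281 = £97.48

£97.48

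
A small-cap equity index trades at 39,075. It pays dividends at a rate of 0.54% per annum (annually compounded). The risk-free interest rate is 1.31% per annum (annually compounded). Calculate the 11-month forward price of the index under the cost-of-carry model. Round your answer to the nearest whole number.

39,349

F = S · (1+r)^T / (1+q)^T
= 39075 × 1.012002 / 1.004949 = 39075 × 1.007018
F = 39,349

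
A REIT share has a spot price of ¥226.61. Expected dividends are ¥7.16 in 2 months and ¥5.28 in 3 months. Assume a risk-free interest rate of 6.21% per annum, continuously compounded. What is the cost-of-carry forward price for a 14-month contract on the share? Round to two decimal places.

¥230.43

PV(dividends) I = 7.16·e^(−0.0621·2/12) + 5.28·e^(−0.0621·3/12)
I = 7.0863 + 5.1987 = 12.2850
F = (S − I)·e^(rT) = (226.61 − 12.2850) · e^(0.0621·14/12)
= 214.3250 · e^0.072450 = 214.3250 × 1.075139 = ¥230.43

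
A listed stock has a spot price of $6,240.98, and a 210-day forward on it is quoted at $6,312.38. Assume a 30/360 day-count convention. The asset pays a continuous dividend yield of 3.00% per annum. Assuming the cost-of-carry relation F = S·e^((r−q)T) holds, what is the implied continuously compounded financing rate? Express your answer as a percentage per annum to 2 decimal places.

From F = S·e^((r−q)T): (r − q) = ln(F/S)/T
ln(6312.38/6240.98) = ln(1.011441) = 0.011376
(r − q) = 0.011376 / (210/360) = 0.019502
r = ln(F/S)/T + q = 0.019502 + 0.0300 = 0.049502
r = 4.95%

4.95%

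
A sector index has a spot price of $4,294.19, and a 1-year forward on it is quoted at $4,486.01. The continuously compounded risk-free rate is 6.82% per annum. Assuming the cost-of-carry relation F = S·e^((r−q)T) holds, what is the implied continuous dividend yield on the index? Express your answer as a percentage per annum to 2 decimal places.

From F = S·e^((r−q)T): (r − q) = ln(F/S)/T
ln(4486.01/4294.19) = ln(1.044670) = 0.043701
(r − q) = 0.043701 / (1) = 0.043701
q = r − ln(F/S)/T = 0.0682 − 0.043701 = 0.024499
q = 2.45%

2.45%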